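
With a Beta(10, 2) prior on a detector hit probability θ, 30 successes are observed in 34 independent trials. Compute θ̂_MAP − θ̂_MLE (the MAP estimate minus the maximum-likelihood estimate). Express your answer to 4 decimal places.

MAP − MLE = 0.0040

Posterior is Beta(40, 6); MAP = (40−1)/(46−2) = 39/44 ≈ 0.88636.
MLE ignores the prior: θ̂_MLE = k/n = 30/34 ≈ 0.88235.
Difference = 39/44 − 30/34 = 3/748 ≈ 0.0040.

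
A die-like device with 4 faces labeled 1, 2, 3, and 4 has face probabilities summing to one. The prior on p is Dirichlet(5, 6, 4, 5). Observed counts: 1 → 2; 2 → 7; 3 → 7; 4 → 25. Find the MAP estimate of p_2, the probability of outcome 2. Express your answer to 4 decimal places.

The posterior is Dirichlet(αᵢ + nᵢ) = Dirichlet(7, 13, 11, 30).
For a Dirichlet(a₁,…,a_K) with all aᵢ > 1, the mode has j-th component (aⱼ − 1)/(Σaᵢ − K).
Here Σaᵢ = 61 and K = 4, so p_2 = (13 − 1)/(61 − 4) = 12/57 ≈ 0.2105.

MAP estimate: 0.2105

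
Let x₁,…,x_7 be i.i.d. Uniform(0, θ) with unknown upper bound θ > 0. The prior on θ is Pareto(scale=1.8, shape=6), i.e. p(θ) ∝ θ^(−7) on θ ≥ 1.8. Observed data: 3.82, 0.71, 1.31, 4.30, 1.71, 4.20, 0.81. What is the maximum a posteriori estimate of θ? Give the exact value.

θ̂_MAP = 4.30

The Uniform(0, θ) likelihood is θ^(−n) for θ ≥ max(xᵢ), zero otherwise. Here max(xᵢ) = 4.30.
Posterior ∝ θ^(−7) · θ^(−7) = θ^(−14) on θ ≥ max(1.8, 4.30) = 4.30.
This density is strictly decreasing in θ, so the posterior mode lies at the lower boundary of the support.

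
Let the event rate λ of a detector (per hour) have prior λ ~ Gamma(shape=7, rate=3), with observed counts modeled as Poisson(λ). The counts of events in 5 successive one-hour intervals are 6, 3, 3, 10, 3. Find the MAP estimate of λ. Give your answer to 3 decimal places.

λ̂_MAP = 3.875

Σxᵢ = 6+3+3+10+3 = 25, with n = 5.
Posterior ∝ λ^6e^(−3λ) · λ^25e^(−5λ) = λ^31e^(−8λ), i.e. Gamma(shape=32, rate=8).
The mode of a Gamma(a, b) with a ≥ 1 (shape–rate) is (a−1)/b = 31/8 ≈ 3.875.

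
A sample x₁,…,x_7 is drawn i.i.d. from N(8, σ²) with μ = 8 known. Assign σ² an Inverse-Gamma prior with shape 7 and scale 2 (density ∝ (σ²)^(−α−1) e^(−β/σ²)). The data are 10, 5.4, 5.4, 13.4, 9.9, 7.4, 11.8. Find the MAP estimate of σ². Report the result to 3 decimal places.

Sum of squared deviations about the known mean: SS = (10−8)² + (5.4−8)² + (5.4−8)² + (13.4−8)² + (9.9−8)² + (7.4−8)² + (11.8−8)² = 65.09.
The Normal likelihood contributes (σ²)^(−n/2) exp(−SS/(2σ²)), so the posterior is Inverse-Gamma(α + n/2, β + SS/2) = Inverse-Gamma(10.5, 34.545).
The mode of Inverse-Gamma(a, b) is b/(a+1) = 34.545/11.5 ≈ 3.004.

σ̂²_MAP = 3.004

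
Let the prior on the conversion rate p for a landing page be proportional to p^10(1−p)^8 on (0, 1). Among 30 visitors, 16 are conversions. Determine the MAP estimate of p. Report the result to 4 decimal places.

p̂_MAP = 0.5417

The prior density ∝ p^10(1−p)^8 is the kernel of Beta(11, 9).
Data: 16 successes in 30 trials. The binomial likelihood contributes p^16(1−p)^14, so the posterior is Beta(11+16, 9+14) = Beta(27, 23).
For Beta(a, b) with a, b > 1 the mode is (a−1)/(a+b−2) = 26/48 ≈ 0.5417.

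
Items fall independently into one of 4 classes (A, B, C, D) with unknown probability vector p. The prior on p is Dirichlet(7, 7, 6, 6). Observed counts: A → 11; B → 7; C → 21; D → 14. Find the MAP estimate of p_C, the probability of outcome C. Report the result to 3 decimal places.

The posterior is Dirichlet(αᵢ + nᵢ) = Dirichlet(18, 14, 27, 20).
For a Dirichlet(a₁,…,a_K) with all aᵢ > 1, the mode has j-th component (aⱼ − 1)/(Σaᵢ − K).
Here Σaᵢ = 79 and K = 4, so p_C = (27 − 1)/(79 − 4) = 26/75 ≈ 0.347.

MAP estimate of p_C = 0.347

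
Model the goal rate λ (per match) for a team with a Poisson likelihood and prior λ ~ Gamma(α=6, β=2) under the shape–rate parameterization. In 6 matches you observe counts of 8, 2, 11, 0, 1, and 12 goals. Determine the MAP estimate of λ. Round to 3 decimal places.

Σxᵢ = 8+2+11+0+1+12 = 34, with n = 6.
Posterior ∝ λ^5e^(−2λ) · λ^34e^(−6λ) = λ^39e^(−8λ), i.e. Gamma(shape=40, rate=8).
The mode of a Gamma(a, b) with a ≥ 1 (shape–rate) is (a−1)/b = 39/8 ≈ 4.875.

λ̂_MAP = 4.875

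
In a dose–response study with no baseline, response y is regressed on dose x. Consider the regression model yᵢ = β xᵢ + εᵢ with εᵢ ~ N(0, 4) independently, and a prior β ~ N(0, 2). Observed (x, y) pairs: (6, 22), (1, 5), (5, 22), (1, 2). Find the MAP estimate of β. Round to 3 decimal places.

β̂_MAP = 3.831

log p(β | y) = −Σ(yᵢ − βxᵢ)²/(2·4) − β²/(2·2) + const.
Setting the derivative to zero: Σxᵢ(yᵢ − βxᵢ)/4 − β/2 = 0, so β = Σxᵢyᵢ / (Σxᵢ² + σ²/τ²).
Σxᵢyᵢ = 6·22 + 1·5 + 5·22 + 1·2 = 249; Σxᵢ² = 63; σ²/τ² = 2.
β̂_MAP = 249 / (63 + 2) = 249/65 ≈ 3.831.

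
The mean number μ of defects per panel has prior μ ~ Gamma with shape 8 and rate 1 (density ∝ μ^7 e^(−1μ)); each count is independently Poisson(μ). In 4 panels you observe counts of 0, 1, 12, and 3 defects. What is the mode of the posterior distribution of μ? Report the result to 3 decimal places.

Σxᵢ = 0+1+12+3 = 16, with n = 4.
Posterior ∝ μ^7e^(−1μ) · μ^16e^(−4μ) = μ^23e^(−5μ), i.e. Gamma(shape=24, rate=5).
The mode of a Gamma(a, b) with a ≥ 1 (shape–rate) is (a−1)/b = 23/5 ≈ 4.600.

μ̂_MAP = 4.600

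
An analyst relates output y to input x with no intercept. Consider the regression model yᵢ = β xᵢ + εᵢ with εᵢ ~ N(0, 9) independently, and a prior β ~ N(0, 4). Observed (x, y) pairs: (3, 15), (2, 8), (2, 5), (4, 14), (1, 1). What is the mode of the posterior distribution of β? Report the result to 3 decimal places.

log p(β | y) = −Σ(yᵢ − βxᵢ)²/(2·9) − β²/(2·4) + const.
Setting the derivative to zero: Σxᵢ(yᵢ − βxᵢ)/9 − β/4 = 0, so β = Σxᵢyᵢ / (Σxᵢ² + σ²/τ²).
Σxᵢyᵢ = 3·15 + 2·8 + 2·5 + 4·14 + 1·1 = 128; Σxᵢ² = 34; σ²/τ² = 2.25.
β̂_MAP = 128 / (34 + 2.25) = 128/36.25 ≈ 3.531.

β̂_MAP = 3.531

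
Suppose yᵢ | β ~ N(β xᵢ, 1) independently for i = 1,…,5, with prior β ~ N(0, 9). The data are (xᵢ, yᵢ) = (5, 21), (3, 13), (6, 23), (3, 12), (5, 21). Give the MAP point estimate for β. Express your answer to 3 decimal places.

β̂_MAP = 4.063

log p(β | y) = −Σ(yᵢ − βxᵢ)²/(2·1) − β²/(2·9) + const.
Setting the derivative to zero: Σxᵢ(yᵢ − βxᵢ)/1 − β/9 = 0, so β = Σxᵢyᵢ / (Σxᵢ² + σ²/τ²).
Σxᵢyᵢ = 5·21 + 3·13 + 6·23 + 3·12 + 5·21 = 423; Σxᵢ² = 104; σ²/τ² = 1/9.
β̂_MAP = 423 / (104 + 1/9) = 423/(937/9) = 3807/937 ≈ 4.063.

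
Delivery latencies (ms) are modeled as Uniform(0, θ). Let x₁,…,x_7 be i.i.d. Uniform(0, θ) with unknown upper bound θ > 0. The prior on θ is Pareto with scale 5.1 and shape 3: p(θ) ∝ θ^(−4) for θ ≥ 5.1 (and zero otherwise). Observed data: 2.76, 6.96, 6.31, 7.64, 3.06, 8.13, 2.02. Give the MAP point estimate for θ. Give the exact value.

θ̂_MAP = 8.13

The Uniform(0, θ) likelihood is θ^(−n) for θ ≥ max(xᵢ), zero otherwise. Here max(xᵢ) = 8.13.
Posterior ∝ θ^(−4) · θ^(−7) = θ^(−11) on θ ≥ max(5.1, 8.13) = 8.13.
This density is strictly decreasing in θ, so the posterior mode lies at the lower boundary of the support.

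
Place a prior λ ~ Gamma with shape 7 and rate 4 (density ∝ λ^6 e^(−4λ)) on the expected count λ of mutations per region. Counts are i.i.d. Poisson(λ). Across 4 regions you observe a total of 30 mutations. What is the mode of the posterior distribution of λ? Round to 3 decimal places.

Σxᵢ = 30, n = 4.
Posterior ∝ λ^6e^(−4λ) · λ^30e^(−4λ) = λ^36e^(−8λ), i.e. Gamma(shape=37, rate=8).
The mode of a Gamma(a, b) with a ≥ 1 (shape–rate) is (a−1)/b = 36/8 ≈ 4.500.

λ̂_MAP = 4.500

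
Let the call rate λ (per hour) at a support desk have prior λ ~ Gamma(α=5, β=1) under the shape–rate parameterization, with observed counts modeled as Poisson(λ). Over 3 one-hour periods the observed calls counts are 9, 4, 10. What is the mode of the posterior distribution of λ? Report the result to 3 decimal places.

λ̂_MAP = 6.750

Σxᵢ = 9+4+10 = 23, with n = 3.
Posterior ∝ λ^4e^(−1λ) · λ^23e^(−3λ) = λ^27e^(−4λ), i.e. Gamma(shape=28, rate=4).
The mode of a Gamma(a, b) with a ≥ 1 (shape–rate) is (a−1)/b = 27/4 ≈ 6.750.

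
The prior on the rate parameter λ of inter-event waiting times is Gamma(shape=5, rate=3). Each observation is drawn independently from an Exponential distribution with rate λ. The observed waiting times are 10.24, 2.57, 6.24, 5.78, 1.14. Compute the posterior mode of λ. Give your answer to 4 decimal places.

The Exponential(rate=λ) likelihood is ∝ λ^n e^(−λΣtᵢ). Here n = 5 and Σtᵢ = 10.24 + 2.57 + 6.24 + 5.78 + 1.14 = 25.97.
Posterior ∝ λ^4e^(−3λ) · λ^5e^(−25.97λ) = λ^9e^(−28.97λ), i.e. Gamma(10, 28.97).
Mode = (a−1)/b = 9/28.97 ≈ 0.3107.

λ̂_MAP = 0.3107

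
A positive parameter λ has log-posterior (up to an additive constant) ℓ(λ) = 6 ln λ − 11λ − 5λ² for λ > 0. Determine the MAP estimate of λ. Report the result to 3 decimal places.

λ̂_MAP = 0.400

ℓ'(λ) = 6/λ − 11 − 10λ. Setting this to zero and multiplying by λ: 10λ² + 11λ − 6 = 0.
λ = (−11 + √(11² + 4·10·6)) / (2·10) = (−11 + √361) / 20 = (−11 + 19)/20 = 2/5.
ℓ''(λ) = −6/λ² − 10 < 0, confirming a maximum.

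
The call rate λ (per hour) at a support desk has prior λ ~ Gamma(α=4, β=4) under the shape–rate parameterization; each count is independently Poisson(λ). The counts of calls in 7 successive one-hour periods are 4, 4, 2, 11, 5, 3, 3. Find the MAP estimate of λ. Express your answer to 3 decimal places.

λ̂_MAP = 3.182

Σxᵢ = 4+4+2+11+5+3+3 = 32, with n = 7.
Posterior ∝ λ^3e^(−4λ) · λ^32e^(−7λ) = λ^35e^(−11λ), i.e. Gamma(shape=36, rate=11).
The mode of a Gamma(a, b) with a ≥ 1 (shape–rate) is (a−1)/b = 35/11 ≈ 3.182.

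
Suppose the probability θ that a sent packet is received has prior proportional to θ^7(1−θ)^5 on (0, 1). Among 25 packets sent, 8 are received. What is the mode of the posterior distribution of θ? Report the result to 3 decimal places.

θ̂_MAP = 0.405

The prior density ∝ θ^7(1−θ)^5 is the kernel of Beta(8, 6).
Data: 8 successes in 25 trials. The binomial likelihood contributes θ^8(1−θ)^17, so the posterior is Beta(8+8, 6+17) = Beta(16, 23).
For Beta(a, b) with a, b > 1 the mode is (a−1)/(a+b−2) = 15/37 ≈ 0.405.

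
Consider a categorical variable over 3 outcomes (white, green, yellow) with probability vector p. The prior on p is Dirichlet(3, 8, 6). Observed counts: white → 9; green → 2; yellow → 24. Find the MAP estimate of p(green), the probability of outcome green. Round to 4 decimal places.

MAP estimate of p(green) = 0.1837

The posterior is Dirichlet(αᵢ + nᵢ) = Dirichlet(12, 10, 30).
For a Dirichlet(a₁,…,a_K) with all aᵢ > 1, the mode has j-th component (aⱼ − 1)/(Σaᵢ − K).
Here Σaᵢ = 52 and K = 3, so p(green) = (10 − 1)/(52 − 3) = 9/49 ≈ 0.1837.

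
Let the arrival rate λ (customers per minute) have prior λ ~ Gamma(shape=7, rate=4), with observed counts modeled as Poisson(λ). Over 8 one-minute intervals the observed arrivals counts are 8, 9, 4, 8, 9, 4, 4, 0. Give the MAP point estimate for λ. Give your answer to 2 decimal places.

Σxᵢ = 8+9+4+8+9+4+4+0 = 46, with n = 8.
Posterior ∝ λ^6e^(−4λ) · λ^46e^(−8λ) = λ^52e^(−12λ), i.e. Gamma(shape=53, rate=12).
The mode of a Gamma(a, b) with a ≥ 1 (shape–rate) is (a−1)/b = 52/12 ≈ 4.33.

λ̂_MAP = 4.33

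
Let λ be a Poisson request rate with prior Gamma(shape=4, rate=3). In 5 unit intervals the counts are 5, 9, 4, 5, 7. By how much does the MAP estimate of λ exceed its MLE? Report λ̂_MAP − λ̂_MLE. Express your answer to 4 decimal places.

Σxᵢ = 30. Posterior is Gamma(34, 8); MAP = (34−1)/8 = 33/8 ≈ 4.12500.
MLE = x̄ = 30/5 ≈ 6.00000.
Difference = 33/8 − 30/5 = -15/8 ≈ -1.8750.

MAP − MLE = -1.8750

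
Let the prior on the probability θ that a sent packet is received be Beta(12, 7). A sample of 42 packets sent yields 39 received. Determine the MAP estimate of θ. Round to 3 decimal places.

θ̂_MAP = 0.847

Prior: Beta(12, 7).
Data: 39 successes in 42 trials. The binomial likelihood contributes θ^39(1−θ)^3, so the posterior is Beta(12+39, 7+3) = Beta(51, 10).
For Beta(a, b) with a, b > 1 the mode is (a−1)/(a+b−2) = 50/59 ≈ 0.847.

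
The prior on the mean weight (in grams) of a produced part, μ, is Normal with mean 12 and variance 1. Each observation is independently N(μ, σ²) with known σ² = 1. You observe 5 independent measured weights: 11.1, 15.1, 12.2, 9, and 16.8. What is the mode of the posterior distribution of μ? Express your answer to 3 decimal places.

μ̂_MAP = 12.700

n = 5; x̄ = (11.1 + 15.1 + 12.2 + 9 + 16.8)/5 = 64.2/5 = 12.84.
For a Normal prior and Normal likelihood with known variance, the posterior is Normal; its mode equals its mean, the precision-weighted average.
Prior precision 1/σ₀² = 1/1 = 1; data precision n/σ² = 5/1 = 5.
μ̂ = (1·12 + 5·12.84) / (1 + 5) = 76.2/6 = 12.700.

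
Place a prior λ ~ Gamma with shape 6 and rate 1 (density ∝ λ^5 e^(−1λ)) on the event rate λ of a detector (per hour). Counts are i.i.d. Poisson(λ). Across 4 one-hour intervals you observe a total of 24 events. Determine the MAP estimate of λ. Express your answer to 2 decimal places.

λ̂_MAP = 5.80

Σxᵢ = 24, n = 4.
Posterior ∝ λ^5e^(−1λ) · λ^24e^(−4λ) = λ^29e^(−5λ), i.e. Gamma(shape=30, rate=5).
The mode of a Gamma(a, b) with a ≥ 1 (shape–rate) is (a−1)/b = 29/5 ≈ 5.80.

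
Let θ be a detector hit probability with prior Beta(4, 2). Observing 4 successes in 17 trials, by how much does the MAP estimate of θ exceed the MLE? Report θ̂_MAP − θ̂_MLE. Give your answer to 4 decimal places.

Posterior is Beta(8, 15); MAP = (8−1)/(23−2) = 7/21 ≈ 0.33333.
MLE ignores the prior: θ̂_MLE = k/n = 4/17 ≈ 0.23529.
Difference = 7/21 − 4/17 = 5/51 ≈ 0.0980.

MAP − MLE = 0.0980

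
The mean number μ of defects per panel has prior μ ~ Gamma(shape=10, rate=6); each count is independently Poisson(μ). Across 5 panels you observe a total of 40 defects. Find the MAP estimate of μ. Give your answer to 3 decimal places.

μ̂_MAP = 4.455

Σxᵢ = 40, n = 5.
Posterior ∝ μ^9e^(−6μ) · μ^40e^(−5μ) = μ^49e^(−11μ), i.e. Gamma(shape=50, rate=11).
The mode of a Gamma(a, b) with a ≥ 1 (shape–rate) is (a−1)/b = 49/11 ≈ 4.455.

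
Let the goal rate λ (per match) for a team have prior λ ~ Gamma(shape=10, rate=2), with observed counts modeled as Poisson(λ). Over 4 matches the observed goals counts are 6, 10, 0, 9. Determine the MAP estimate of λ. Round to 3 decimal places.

Σxᵢ = 6+10+0+9 = 25, with n = 4.
Posterior ∝ λ^9e^(−2λ) · λ^25e^(−4λ) = λ^34e^(−6λ), i.e. Gamma(shape=35, rate=6).
The mode of a Gamma(a, b) with a ≥ 1 (shape–rate) is (a−1)/b = 34/6 ≈ 5.667.

λ̂_MAP = 5.667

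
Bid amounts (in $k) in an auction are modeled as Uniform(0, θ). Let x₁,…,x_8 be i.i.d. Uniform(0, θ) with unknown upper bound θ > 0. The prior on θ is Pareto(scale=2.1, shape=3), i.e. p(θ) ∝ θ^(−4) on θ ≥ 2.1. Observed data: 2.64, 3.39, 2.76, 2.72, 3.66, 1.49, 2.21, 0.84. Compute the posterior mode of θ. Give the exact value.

The Uniform(0, θ) likelihood is θ^(−n) for θ ≥ max(xᵢ), zero otherwise. Here max(xᵢ) = 3.66.
Posterior ∝ θ^(−4) · θ^(−8) = θ^(−12) on θ ≥ max(2.1, 3.66) = 3.66.
This density is strictly decreasing in θ, so the posterior mode lies at the lower boundary of the support.

θ̂_MAP = 3.66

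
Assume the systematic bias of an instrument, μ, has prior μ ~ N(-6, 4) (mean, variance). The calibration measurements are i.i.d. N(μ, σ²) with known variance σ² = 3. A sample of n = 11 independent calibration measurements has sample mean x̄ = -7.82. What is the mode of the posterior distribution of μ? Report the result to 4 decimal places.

n = 11, x̄ = -7.82.
For a Normal prior and Normal likelihood with known variance, the posterior is Normal; its mode equals its mean, the precision-weighted average.
Prior precision 1/σ₀² = 1/4 = 0.25; data precision n/σ² = 11/3.
μ̂ = (0.25·(-6) + (11/3)·(-7.82)) / (0.25 + 11/3) = (-2263/75)/(47/12) = -9052/1175 ≈ -7.7038.

μ̂_MAP = -7.7038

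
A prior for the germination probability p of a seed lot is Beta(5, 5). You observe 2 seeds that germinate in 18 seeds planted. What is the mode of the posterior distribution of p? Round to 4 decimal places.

Prior: Beta(5, 5).
Data: 2 successes in 18 trials. The binomial likelihood contributes p^2(1−p)^16, so the posterior is Beta(5+2, 5+16) = Beta(7, 21).
For Beta(a, b) with a, b > 1 the mode is (a−1)/(a+b−2) = 6/26 ≈ 0.2308.

p̂_MAP = 0.2308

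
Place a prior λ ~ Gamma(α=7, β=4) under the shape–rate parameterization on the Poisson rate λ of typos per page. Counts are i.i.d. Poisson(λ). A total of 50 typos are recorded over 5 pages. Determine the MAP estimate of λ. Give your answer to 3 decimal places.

λ̂_MAP = 6.222

Σxᵢ = 50, n = 5.
Posterior ∝ λ^6e^(−4λ) · λ^50e^(−5λ) = λ^56e^(−9λ), i.e. Gamma(shape=57, rate=9).
The mode of a Gamma(a, b) with a ≥ 1 (shape–rate) is (a−1)/b = 56/9 ≈ 6.222.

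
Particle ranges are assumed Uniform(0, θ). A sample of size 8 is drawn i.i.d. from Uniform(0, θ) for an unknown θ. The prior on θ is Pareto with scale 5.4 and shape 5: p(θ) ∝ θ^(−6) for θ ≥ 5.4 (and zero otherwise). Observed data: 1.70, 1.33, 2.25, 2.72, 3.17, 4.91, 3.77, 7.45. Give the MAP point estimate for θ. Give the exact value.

θ̂_MAP = 7.45

The Uniform(0, θ) likelihood is θ^(−n) for θ ≥ max(xᵢ), zero otherwise. Here max(xᵢ) = 7.45.
Posterior ∝ θ^(−6) · θ^(−8) = θ^(−14) on θ ≥ max(5.4, 7.45) = 7.45.
This density is strictly decreasing in θ, so the posterior mode lies at the lower boundary of the support.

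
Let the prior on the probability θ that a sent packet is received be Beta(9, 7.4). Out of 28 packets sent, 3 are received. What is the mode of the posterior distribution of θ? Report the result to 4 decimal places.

Prior: Beta(9, 7.4).
Data: 3 successes in 28 trials. The binomial likelihood contributes θ^3(1−θ)^25, so the posterior is Beta(9+3, 7.4+25) = Beta(12, 32.4).
For Beta(a, b) with a, b > 1 the mode is (a−1)/(a+b−2) = 11/42.4 ≈ 0.2594.

θ̂_MAP = 0.2594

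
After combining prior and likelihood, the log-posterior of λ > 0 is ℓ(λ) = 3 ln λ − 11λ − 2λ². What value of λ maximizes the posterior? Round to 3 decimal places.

ℓ'(λ) = 3/λ − 11 − 4λ. Setting this to zero and multiplying by λ: 4λ² + 11λ − 3 = 0.
λ = (−11 + √(11² + 4·4·3)) / (2·4) = (−11 + √169) / 8 = (−11 + 13)/8 = 1/4.
ℓ''(λ) = −3/λ² − 4 < 0, confirming a maximum.

λ̂_MAP = 0.250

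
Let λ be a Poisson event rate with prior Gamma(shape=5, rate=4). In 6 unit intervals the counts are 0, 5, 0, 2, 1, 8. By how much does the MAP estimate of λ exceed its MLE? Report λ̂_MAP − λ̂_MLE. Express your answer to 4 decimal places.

Σxᵢ = 16. Posterior is Gamma(21, 10); MAP = (21−1)/10 = 20/10 ≈ 2.00000.
MLE = x̄ = 16/6 ≈ 2.66667.
Difference = 20/10 − 16/6 = -2/3 ≈ -0.6667.

MAP − MLE = -0.6667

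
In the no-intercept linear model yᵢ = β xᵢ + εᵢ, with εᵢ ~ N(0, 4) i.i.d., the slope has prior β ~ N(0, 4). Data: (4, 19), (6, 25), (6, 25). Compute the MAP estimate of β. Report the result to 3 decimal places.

β̂_MAP = 4.225

log p(β | y) = −Σ(yᵢ − βxᵢ)²/(2·4) − β²/(2·4) + const.
Setting the derivative to zero: Σxᵢ(yᵢ − βxᵢ)/4 − β/4 = 0, so β = Σxᵢyᵢ / (Σxᵢ² + σ²/τ²).
Σxᵢyᵢ = 4·19 + 6·25 + 6·25 = 376; Σxᵢ² = 88; σ²/τ² = 1.
β̂_MAP = 376 / (88 + 1) = 376/89 ≈ 4.225.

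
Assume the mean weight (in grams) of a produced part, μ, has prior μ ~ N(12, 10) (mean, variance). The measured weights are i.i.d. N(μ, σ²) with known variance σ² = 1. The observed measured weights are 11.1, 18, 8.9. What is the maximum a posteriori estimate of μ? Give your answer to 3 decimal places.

μ̂_MAP = 12.645

n = 3; x̄ = (11.1 + 18 + 8.9)/3 = 38/3 = 38/3 ≈ 12.6667.
For a Normal prior and Normal likelihood with known variance, the posterior is Normal; its mode equals its mean, the precision-weighted average.
Prior precision 1/σ₀² = 1/10 = 0.1; data precision n/σ² = 3/1 = 3.
μ̂ = (0.1·12 + 3·(38/3)) / (0.1 + 3) = 39.2/3.1 = 392/31 ≈ 12.645.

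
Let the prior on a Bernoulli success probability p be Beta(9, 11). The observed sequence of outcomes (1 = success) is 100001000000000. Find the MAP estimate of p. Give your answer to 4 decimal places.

Prior: Beta(9, 11).
Data: 2 successes in 15 trials (from the sequence). The binomial likelihood contributes p^2(1−p)^13, so the posterior is Beta(9+2, 11+13) = Beta(11, 24).
For Beta(a, b) with a, b > 1 the mode is (a−1)/(a+b−2) = 10/33 ≈ 0.3030.

p̂_MAP = 0.3030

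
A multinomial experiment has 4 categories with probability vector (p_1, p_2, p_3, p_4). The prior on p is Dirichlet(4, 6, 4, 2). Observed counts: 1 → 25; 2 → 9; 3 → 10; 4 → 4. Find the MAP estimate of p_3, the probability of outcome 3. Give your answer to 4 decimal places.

MAP estimate: 0.2167

The posterior is Dirichlet(αᵢ + nᵢ) = Dirichlet(29, 15, 14, 6).
For a Dirichlet(a₁,…,a_K) with all aᵢ > 1, the mode has j-th component (aⱼ − 1)/(Σaᵢ − K).
Here Σaᵢ = 64 and K = 4, so p_3 = (14 − 1)/(64 − 4) = 13/60 ≈ 0.2167.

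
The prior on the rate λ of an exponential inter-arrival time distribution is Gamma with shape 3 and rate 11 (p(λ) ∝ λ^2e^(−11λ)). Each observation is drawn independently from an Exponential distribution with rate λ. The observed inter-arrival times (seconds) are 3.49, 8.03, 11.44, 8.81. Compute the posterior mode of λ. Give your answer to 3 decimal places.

The Exponential(rate=λ) likelihood is ∝ λ^n e^(−λΣtᵢ). Here n = 4 and Σtᵢ = 3.49 + 8.03 + 11.44 + 8.81 = 31.77.
Posterior ∝ λ^2e^(−11λ) · λ^4e^(−31.77λ) = λ^6e^(−42.77λ), i.e. Gamma(7, 42.77).
Mode = (a−1)/b = 6/42.77 ≈ 0.140.

λ̂_MAP = 0.140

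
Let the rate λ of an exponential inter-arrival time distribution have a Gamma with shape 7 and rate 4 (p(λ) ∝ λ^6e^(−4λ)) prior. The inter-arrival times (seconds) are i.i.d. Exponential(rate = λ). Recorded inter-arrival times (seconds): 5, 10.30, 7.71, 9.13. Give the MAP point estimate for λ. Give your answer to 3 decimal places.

λ̂_MAP = 0.277

The Exponential(rate=λ) likelihood is ∝ λ^n e^(−λΣtᵢ). Here n = 4 and Σtᵢ = 5 + 10.30 + 7.71 + 9.13 = 32.14.
Posterior ∝ λ^6e^(−4λ) · λ^4e^(−32.14λ) = λ^10e^(−36.14λ), i.e. Gamma(11, 36.14).
Mode = (a−1)/b = 10/36.14 ≈ 0.277.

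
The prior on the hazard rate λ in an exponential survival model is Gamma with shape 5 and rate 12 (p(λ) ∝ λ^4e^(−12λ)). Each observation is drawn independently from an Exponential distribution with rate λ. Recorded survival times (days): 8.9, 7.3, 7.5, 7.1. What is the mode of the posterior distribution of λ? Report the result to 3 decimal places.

The Exponential(rate=λ) likelihood is ∝ λ^n e^(−λΣtᵢ). Here n = 4 and Σtᵢ = 8.9 + 7.3 + 7.5 + 7.1 = 30.8.
Posterior ∝ λ^4e^(−12λ) · λ^4e^(−30.8λ) = λ^8e^(−42.8λ), i.e. Gamma(9, 42.8).
Mode = (a−1)/b = 8/42.8 ≈ 0.187.

λ̂_MAP = 0.187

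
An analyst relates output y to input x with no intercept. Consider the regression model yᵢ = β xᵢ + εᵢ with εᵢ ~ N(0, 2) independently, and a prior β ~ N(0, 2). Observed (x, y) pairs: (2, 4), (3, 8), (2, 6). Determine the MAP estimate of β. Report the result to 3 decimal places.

β̂_MAP = 2.444

log p(β | y) = −Σ(yᵢ − βxᵢ)²/(2·2) − β²/(2·2) + const.
Setting the derivative to zero: Σxᵢ(yᵢ − βxᵢ)/2 − β/2 = 0, so β = Σxᵢyᵢ / (Σxᵢ² + σ²/τ²).
Σxᵢyᵢ = 2·4 + 3·8 + 2·6 = 44; Σxᵢ² = 17; σ²/τ² = 1.
β̂_MAP = 44 / (17 + 1) = 44/18 ≈ 2.444.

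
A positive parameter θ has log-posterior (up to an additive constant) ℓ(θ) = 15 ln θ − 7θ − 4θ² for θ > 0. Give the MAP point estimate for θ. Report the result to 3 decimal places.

θ̂_MAP = 1.000

ℓ'(θ) = 15/θ − 7 − 8θ. Setting this to zero and multiplying by θ: 8θ² + 7θ − 15 = 0.
θ = (−7 + √(7² + 4·8·15)) / (2·8) = (−7 + √529) / 16 = (−7 + 23)/16 = 1.
ℓ''(θ) = −15/θ² − 8 < 0, confirming a maximum.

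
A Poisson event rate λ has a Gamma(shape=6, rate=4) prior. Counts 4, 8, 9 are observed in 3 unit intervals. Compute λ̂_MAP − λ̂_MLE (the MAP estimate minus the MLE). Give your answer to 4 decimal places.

MAP − MLE = -3.2857

Σxᵢ = 21. Posterior is Gamma(27, 7); MAP = (27−1)/7 = 26/7 ≈ 3.71429.
MLE = x̄ = 21/3 ≈ 7.00000.
Difference = 26/7 − 21/3 = -23/7 ≈ -3.2857.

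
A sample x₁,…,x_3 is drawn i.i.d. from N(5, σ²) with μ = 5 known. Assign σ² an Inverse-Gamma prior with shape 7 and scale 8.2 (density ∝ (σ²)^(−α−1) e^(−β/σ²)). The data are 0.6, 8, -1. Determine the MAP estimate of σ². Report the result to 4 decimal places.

σ̂²_MAP = 4.2505

Sum of squared deviations about the known mean: SS = (0.6−5)² + (8−5)² + (-1−5)² = 64.36.
The Normal likelihood contributes (σ²)^(−n/2) exp(−SS/(2σ²)), so the posterior is Inverse-Gamma(α + n/2, β + SS/2) = Inverse-Gamma(8.5, 40.38).
The mode of Inverse-Gamma(a, b) is b/(a+1) = 40.38/9.5 ≈ 4.2505.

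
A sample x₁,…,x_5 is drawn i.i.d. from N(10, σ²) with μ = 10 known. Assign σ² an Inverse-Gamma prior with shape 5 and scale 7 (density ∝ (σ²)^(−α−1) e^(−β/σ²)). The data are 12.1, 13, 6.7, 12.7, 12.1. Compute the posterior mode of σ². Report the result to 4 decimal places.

σ̂²_MAP = 2.9412

Sum of squared deviations about the known mean: SS = (12.1−10)² + (13−10)² + (6.7−10)² + (12.7−10)² + (12.1−10)² = 36.
The Normal likelihood contributes (σ²)^(−n/2) exp(−SS/(2σ²)), so the posterior is Inverse-Gamma(α + n/2, β + SS/2) = Inverse-Gamma(7.5, 25).
The mode of Inverse-Gamma(a, b) is b/(a+1) = 25/8.5 ≈ 2.9412.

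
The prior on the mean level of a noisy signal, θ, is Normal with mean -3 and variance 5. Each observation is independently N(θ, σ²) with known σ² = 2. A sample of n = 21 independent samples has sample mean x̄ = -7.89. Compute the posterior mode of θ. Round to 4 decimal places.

θ̂_MAP = -7.7986

n = 21, x̄ = -7.89.
For a Normal prior and Normal likelihood with known variance, the posterior is Normal; its mode equals its mean, the precision-weighted average.
Prior precision 1/σ₀² = 1/5 = 0.2; data precision n/σ² = 21/2 = 10.5.
θ̂ = (0.2·(-3) + 10.5·(-7.89)) / (0.2 + 10.5) = (-83.445)/10.7 = -16689/2140 ≈ -7.7986.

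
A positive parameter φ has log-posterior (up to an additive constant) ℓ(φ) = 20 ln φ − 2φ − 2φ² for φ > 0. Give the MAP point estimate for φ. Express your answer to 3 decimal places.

ℓ'(φ) = 20/φ − 2 − 4φ. Setting this to zero and multiplying by φ: 4φ² + 2φ − 20 = 0.
φ = (−2 + √(2² + 4·4·20)) / (2·4) = (−2 + √324) / 8 = (−2 + 18)/8 = 2.
ℓ''(φ) = −20/φ² − 4 < 0, confirming a maximum.

φ̂_MAP = 2.000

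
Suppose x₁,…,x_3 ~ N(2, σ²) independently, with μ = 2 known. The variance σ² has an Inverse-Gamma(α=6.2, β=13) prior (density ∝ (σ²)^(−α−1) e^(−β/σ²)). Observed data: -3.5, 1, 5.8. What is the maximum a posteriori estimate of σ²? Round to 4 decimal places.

Sum of squared deviations about the known mean: SS = (-3.5−2)² + (1−2)² + (5.8−2)² = 45.69.
The Normal likelihood contributes (σ²)^(−n/2) exp(−SS/(2σ²)), so the posterior is Inverse-Gamma(α + n/2, β + SS/2) = Inverse-Gamma(7.7, 35.845).
The mode of Inverse-Gamma(a, b) is b/(a+1) = 35.845/8.7 ≈ 4.1201.

σ̂²_MAP = 4.1201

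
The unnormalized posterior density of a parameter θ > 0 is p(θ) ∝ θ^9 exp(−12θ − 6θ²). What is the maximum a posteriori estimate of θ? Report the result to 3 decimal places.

θ̂_MAP = 0.500

ℓ'(θ) = 9/θ − 12 − 12θ. Setting this to zero and multiplying by θ: 12θ² + 12θ − 9 = 0.
θ = (−12 + √(12² + 4·12·9)) / (2·12) = (−12 + √576) / 24 = (−12 + 24)/24 = 1/2.
ℓ''(θ) = −9/θ² − 12 < 0, confirming a maximum.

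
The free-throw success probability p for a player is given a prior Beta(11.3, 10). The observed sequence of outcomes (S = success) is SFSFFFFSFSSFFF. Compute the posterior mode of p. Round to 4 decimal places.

p̂_MAP = 0.4595

Prior: Beta(11.3, 10).
Data: 5 successes in 14 trials (from the sequence). The binomial likelihood contributes p^5(1−p)^9, so the posterior is Beta(11.3+5, 10+9) = Beta(16.3, 19).
For Beta(a, b) with a, b > 1 the mode is (a−1)/(a+b−2) = 15.3/33.3 ≈ 0.4595.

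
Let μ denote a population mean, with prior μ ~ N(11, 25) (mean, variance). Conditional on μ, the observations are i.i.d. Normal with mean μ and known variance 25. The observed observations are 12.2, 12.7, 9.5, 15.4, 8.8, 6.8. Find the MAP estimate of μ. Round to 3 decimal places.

μ̂_MAP = 10.914

n = 6; x̄ = (12.2 + 12.7 + 9.5 + 15.4 + 8.8 + 6.8)/6 = 65.4/6 = 10.9.
For a Normal prior and Normal likelihood with known variance, the posterior is Normal; its mode equals its mean, the precision-weighted average.
Prior precision 1/σ₀² = 1/25 = 0.04; data precision n/σ² = 6/25 = 0.24.
μ̂ = (0.04·11 + 0.24·10.9) / (0.04 + 0.24) = 3.056/0.28 = 382/35 ≈ 10.914.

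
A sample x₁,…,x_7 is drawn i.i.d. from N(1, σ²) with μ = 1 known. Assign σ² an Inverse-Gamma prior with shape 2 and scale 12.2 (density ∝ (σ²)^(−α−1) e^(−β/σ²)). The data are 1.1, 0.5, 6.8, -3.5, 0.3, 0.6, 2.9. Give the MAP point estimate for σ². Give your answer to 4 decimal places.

σ̂²_MAP = 6.3700

Sum of squared deviations about the known mean: SS = (1.1−1)² + (0.5−1)² + (6.8−1)² + (-3.5−1)² + (0.3−1)² + (0.6−1)² + (2.9−1)² = 58.41.
The Normal likelihood contributes (σ²)^(−n/2) exp(−SS/(2σ²)), so the posterior is Inverse-Gamma(α + n/2, β + SS/2) = Inverse-Gamma(5.5, 41.405).
The mode of Inverse-Gamma(a, b) is b/(a+1) = 41.405/6.5 ≈ 6.3700.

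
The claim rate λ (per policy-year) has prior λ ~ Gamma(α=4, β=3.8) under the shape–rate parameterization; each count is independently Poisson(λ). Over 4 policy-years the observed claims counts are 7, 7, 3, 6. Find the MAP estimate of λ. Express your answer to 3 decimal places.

λ̂_MAP = 3.333

Σxᵢ = 7+7+3+6 = 23, with n = 4.
Posterior ∝ λ^3e^(−3.8λ) · λ^23e^(−4λ) = λ^26e^(−7.8λ), i.e. Gamma(shape=27, rate=7.8).
The mode of a Gamma(a, b) with a ≥ 1 (shape–rate) is (a−1)/b = 26/7.8 ≈ 3.333.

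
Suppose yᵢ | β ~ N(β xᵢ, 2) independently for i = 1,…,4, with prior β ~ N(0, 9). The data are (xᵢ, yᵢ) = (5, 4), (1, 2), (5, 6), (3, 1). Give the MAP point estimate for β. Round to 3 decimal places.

β̂_MAP = 0.913

log p(β | y) = −Σ(yᵢ − βxᵢ)²/(2·2) − β²/(2·9) + const.
Setting the derivative to zero: Σxᵢ(yᵢ − βxᵢ)/2 − β/9 = 0, so β = Σxᵢyᵢ / (Σxᵢ² + σ²/τ²).
Σxᵢyᵢ = 5·4 + 1·2 + 5·6 + 3·1 = 55; Σxᵢ² = 60; σ²/τ² = 2/9.
β̂_MAP = 55 / (60 + 2/9) = 55/(542/9) = 495/542 ≈ 0.913.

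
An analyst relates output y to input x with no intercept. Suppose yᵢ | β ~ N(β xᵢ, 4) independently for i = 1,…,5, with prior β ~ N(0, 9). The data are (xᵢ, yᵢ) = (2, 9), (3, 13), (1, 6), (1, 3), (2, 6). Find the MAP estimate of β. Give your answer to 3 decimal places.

log p(β | y) = −Σ(yᵢ − βxᵢ)²/(2·4) − β²/(2·9) + const.
Setting the derivative to zero: Σxᵢ(yᵢ − βxᵢ)/4 − β/9 = 0, so β = Σxᵢyᵢ / (Σxᵢ² + σ²/τ²).
Σxᵢyᵢ = 2·9 + 3·13 + 1·6 + 1·3 + 2·6 = 78; Σxᵢ² = 19; σ²/τ² = 4/9.
β̂_MAP = 78 / (19 + 4/9) = 78/(175/9) = 702/175 ≈ 4.011.

β̂_MAP = 4.011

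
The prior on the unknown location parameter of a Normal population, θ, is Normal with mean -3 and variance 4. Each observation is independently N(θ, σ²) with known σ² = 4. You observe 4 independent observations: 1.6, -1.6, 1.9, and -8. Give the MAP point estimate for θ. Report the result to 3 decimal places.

n = 4; x̄ = (1.6 + (-1.6) + 1.9 + (-8))/4 = -6.1/4 = -1.525.
For a Normal prior and Normal likelihood with known variance, the posterior is Normal; its mode equals its mean, the precision-weighted average.
Prior precision 1/σ₀² = 1/4 = 0.25; data precision n/σ² = 4/4 = 1.
θ̂ = (0.25·(-3) + 1·(-1.525)) / (0.25 + 1) = (-2.275)/1.25 = -1.820.

θ̂_MAP = -1.820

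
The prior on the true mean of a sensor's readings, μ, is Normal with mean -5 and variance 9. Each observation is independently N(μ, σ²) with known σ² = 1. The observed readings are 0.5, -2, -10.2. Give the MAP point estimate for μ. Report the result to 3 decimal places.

μ̂_MAP = -3.939

n = 3; x̄ = (0.5 + (-2) + (-10.2))/3 = -11.7/3 = -3.9.
For a Normal prior and Normal likelihood with known variance, the posterior is Normal; its mode equals its mean, the precision-weighted average.
Prior precision 1/σ₀² = 1/9; data precision n/σ² = 3/1 = 3.
μ̂ = ((1/9)·(-5) + 3·(-3.9)) / (1/9 + 3) = (-1103/90)/(28/9) = -1103/280 ≈ -3.939.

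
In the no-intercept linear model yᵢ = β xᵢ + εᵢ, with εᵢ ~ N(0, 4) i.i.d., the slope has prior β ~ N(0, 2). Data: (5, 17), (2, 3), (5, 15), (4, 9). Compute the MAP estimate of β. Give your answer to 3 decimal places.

β̂_MAP = 2.806

log p(β | y) = −Σ(yᵢ − βxᵢ)²/(2·4) − β²/(2·2) + const.
Setting the derivative to zero: Σxᵢ(yᵢ − βxᵢ)/4 − β/2 = 0, so β = Σxᵢyᵢ / (Σxᵢ² + σ²/τ²).
Σxᵢyᵢ = 5·17 + 2·3 + 5·15 + 4·9 = 202; Σxᵢ² = 70; σ²/τ² = 2.
β̂_MAP = 202 / (70 + 2) = 202/72 ≈ 2.806.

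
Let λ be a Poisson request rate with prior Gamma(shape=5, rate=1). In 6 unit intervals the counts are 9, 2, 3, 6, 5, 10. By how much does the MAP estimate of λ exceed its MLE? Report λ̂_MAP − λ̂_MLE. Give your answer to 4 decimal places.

Σxᵢ = 35. Posterior is Gamma(40, 7); MAP = (40−1)/7 = 39/7 ≈ 5.57143.
MLE = x̄ = 35/6 ≈ 5.83333.
Difference = 39/7 − 35/6 = -11/42 ≈ -0.2619.

MAP − MLE = -0.2619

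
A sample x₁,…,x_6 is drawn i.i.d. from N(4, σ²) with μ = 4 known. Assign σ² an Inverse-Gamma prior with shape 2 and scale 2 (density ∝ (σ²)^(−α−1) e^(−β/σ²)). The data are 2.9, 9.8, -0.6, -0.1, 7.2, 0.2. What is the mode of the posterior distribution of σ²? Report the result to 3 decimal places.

σ̂²_MAP = 8.458

Sum of squared deviations about the known mean: SS = (2.9−4)² + (9.8−4)² + (-0.6−4)² + (-0.1−4)² + (7.2−4)² + (0.2−4)² = 97.5.
The Normal likelihood contributes (σ²)^(−n/2) exp(−SS/(2σ²)), so the posterior is Inverse-Gamma(α + n/2, β + SS/2) = Inverse-Gamma(5, 50.75).
The mode of Inverse-Gamma(a, b) is b/(a+1) = 50.75/6 ≈ 8.458.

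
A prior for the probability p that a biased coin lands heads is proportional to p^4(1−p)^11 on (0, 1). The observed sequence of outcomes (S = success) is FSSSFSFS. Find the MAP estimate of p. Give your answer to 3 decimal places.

p̂_MAP = 0.391

The prior density ∝ p^4(1−p)^11 is the kernel of Beta(5, 12).
Data: 5 successes in 8 trials (from the sequence). The binomial likelihood contributes p^5(1−p)^3, so the posterior is Beta(5+5, 12+3) = Beta(10, 15).
For Beta(a, b) with a, b > 1 the mode is (a−1)/(a+b−2) = 9/23 ≈ 0.391.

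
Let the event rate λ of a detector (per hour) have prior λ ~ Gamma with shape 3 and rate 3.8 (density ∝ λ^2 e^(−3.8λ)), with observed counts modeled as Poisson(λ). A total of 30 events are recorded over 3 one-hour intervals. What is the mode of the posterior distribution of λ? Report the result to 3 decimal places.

λ̂_MAP = 4.706

Σxᵢ = 30, n = 3.
Posterior ∝ λ^2e^(−3.8λ) · λ^30e^(−3λ) = λ^32e^(−6.8λ), i.e. Gamma(shape=33, rate=6.8).
The mode of a Gamma(a, b) with a ≥ 1 (shape–rate) is (a−1)/b = 32/6.8 ≈ 4.706.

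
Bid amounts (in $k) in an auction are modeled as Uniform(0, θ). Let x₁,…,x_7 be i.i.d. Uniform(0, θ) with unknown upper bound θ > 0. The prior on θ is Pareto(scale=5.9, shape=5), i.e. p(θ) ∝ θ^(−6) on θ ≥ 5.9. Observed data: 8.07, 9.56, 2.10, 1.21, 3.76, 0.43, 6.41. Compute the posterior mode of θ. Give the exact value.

The Uniform(0, θ) likelihood is θ^(−n) for θ ≥ max(xᵢ), zero otherwise. Here max(xᵢ) = 9.56.
Posterior ∝ θ^(−6) · θ^(−7) = θ^(−13) on θ ≥ max(5.9, 9.56) = 9.56.
This density is strictly decreasing in θ, so the posterior mode lies at the lower boundary of the support.

θ̂_MAP = 9.56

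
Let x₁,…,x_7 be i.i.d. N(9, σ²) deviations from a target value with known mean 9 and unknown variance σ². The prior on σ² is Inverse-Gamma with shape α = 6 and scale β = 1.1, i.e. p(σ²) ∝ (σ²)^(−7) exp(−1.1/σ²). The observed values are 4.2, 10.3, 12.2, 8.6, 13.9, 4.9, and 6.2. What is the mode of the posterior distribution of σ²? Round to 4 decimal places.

σ̂²_MAP = 4.0948

Sum of squared deviations about the known mean: SS = (4.2−9)² + (10.3−9)² + (12.2−9)² + (8.6−9)² + (13.9−9)² + (4.9−9)² + (6.2−9)² = 83.79.
The Normal likelihood contributes (σ²)^(−n/2) exp(−SS/(2σ²)), so the posterior is Inverse-Gamma(α + n/2, β + SS/2) = Inverse-Gamma(9.5, 42.995).
The mode of Inverse-Gamma(a, b) is b/(a+1) = 42.995/10.5 ≈ 4.0948.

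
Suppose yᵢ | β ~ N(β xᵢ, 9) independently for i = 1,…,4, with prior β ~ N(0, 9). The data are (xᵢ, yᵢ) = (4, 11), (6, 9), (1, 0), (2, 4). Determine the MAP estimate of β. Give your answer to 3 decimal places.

log p(β | y) = −Σ(yᵢ − βxᵢ)²/(2·9) − β²/(2·9) + const.
Setting the derivative to zero: Σxᵢ(yᵢ − βxᵢ)/9 − β/9 = 0, so β = Σxᵢyᵢ / (Σxᵢ² + σ²/τ²).
Σxᵢyᵢ = 4·11 + 6·9 + 1·0 + 2·4 = 106; Σxᵢ² = 57; σ²/τ² = 1.
β̂_MAP = 106 / (57 + 1) = 106/58 ≈ 1.828.

β̂_MAP = 1.828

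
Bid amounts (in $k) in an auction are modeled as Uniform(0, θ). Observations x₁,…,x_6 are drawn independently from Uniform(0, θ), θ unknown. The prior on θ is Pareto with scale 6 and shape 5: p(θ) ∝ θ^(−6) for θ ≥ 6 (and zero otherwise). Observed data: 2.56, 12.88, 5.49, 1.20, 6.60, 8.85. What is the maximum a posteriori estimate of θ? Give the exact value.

The Uniform(0, θ) likelihood is θ^(−n) for θ ≥ max(xᵢ), zero otherwise. Here max(xᵢ) = 12.88.
Posterior ∝ θ^(−6) · θ^(−6) = θ^(−12) on θ ≥ max(6, 12.88) = 12.88.
This density is strictly decreasing in θ, so the posterior mode lies at the lower boundary of the support.

θ̂_MAP = 12.88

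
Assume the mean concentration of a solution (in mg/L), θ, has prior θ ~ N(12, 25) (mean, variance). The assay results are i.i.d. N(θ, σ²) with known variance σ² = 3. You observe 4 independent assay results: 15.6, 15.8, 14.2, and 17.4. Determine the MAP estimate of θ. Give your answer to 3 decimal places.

θ̂_MAP = 15.641

n = 4; x̄ = (15.6 + 15.8 + 14.2 + 17.4)/4 = 63/4 = 15.75.
For a Normal prior and Normal likelihood with known variance, the posterior is Normal; its mode equals its mean, the precision-weighted average.
Prior precision 1/σ₀² = 1/25 = 0.04; data precision n/σ² = 4/3.
θ̂ = (0.04·12 + (4/3)·15.75) / (0.04 + 4/3) = 21.48/(103/75) = 1611/103 ≈ 15.641.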